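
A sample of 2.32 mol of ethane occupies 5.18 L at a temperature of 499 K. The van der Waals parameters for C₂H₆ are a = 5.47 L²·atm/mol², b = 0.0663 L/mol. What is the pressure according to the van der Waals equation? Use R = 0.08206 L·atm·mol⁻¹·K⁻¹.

P ≈ 17.80 atm

P = nRT/(V − nb) − a n²/V²
nRT/(V − nb) = (2.32)(0.08206)(499)/(5.18 − 2.32×0.0663) = 94.999/5.0262 = 18.901 atm
a n²/V² = (5.47)(2.32)²/(5.18)² = 1.0972 atm
P = 18.901 − 1.0972 = 17.80 atm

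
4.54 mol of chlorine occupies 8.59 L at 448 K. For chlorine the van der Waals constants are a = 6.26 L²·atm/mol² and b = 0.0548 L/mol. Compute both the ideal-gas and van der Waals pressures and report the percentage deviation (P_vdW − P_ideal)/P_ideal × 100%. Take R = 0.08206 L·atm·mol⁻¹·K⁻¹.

-6.02 %

Ideal: P_ideal = nRT/V = (4.54)(0.08206)(448)/8.59 = 19.4300 atm
vdW: P = nRT/(V − nb) − a n²/V² = 166.903/8.34121 − 129.029/73.7881 = 20.0094 − 1.74864 = 18.2608 atm
% deviation = (18.2608 − 19.4300)/19.4300 × 100% = -6.02%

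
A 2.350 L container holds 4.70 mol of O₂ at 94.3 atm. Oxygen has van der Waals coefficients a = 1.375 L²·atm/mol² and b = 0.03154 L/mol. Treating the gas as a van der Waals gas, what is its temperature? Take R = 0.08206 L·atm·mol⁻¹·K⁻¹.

T = (P + a n²/V²)(V − nb)/(nR)
P + a n²/V² = 94.3 + (1.375)(4.70)²/(2.350)² = 99.800 atm
V − nb = 2.350 − (4.70)(0.03154) = 2.2018 L
T = (99.800)(2.2018)/((4.70)(0.08206)) = 569.7 K

T ≈ 569.7 K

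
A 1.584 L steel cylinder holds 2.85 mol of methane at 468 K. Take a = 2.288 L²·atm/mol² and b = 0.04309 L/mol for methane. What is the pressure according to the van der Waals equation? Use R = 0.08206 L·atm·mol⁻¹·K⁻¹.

P ≈ 67.50 atm

P = nRT/(V − nb) − a n²/V²
nRT/(V − nb) = (2.85)(0.08206)(468)/(1.584 − 2.85×0.04309) = 109.45/1.4612 = 74.904 atm
a n²/V² = (2.288)(2.85)²/(1.584)² = 7.4069 atm
P = 74.904 − 7.4069 = 67.50 atm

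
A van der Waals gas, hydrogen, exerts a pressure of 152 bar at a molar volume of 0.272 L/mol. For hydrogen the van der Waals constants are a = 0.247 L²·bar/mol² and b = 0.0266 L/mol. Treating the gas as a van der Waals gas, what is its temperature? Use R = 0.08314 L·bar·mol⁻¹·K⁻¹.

T = (P + a/V_m²)(V_m − b)/R
P + a/V_m² = 152 + 0.247/(0.272)² = 155.34 bar
V_m − b = 0.272 − 0.0266 = 0.24540 L/mol
T = (155.34)(0.24540)/0.08314 = 458.5 K

T ≈ 458.5 K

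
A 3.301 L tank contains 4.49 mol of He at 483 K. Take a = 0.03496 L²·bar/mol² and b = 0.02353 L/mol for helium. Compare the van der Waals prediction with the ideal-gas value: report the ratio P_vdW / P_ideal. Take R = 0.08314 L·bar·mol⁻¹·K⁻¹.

P_vdW / P_ideal ≈ 1.032

Ideal: P_ideal = nRT/V = (4.49)(0.08314)(483)/3.301 = 54.6208 bar
vdW: P = nRT/(V − nb) − a n²/V² = 180.303/3.19535 − 0.704797/10.8966 = 56.4267 − 0.0646805 = 56.3620 bar
Ratio = 56.3620/54.6208 = 1.032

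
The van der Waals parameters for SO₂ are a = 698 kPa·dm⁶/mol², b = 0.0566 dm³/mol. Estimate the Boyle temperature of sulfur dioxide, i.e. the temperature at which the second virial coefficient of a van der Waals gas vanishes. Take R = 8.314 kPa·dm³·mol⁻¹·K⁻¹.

For a van der Waals gas the second virial coefficient B₂ = b − a/(RT) vanishes at T_B = a/(Rb).
T_B = 698/(8.314×0.0566) = 698/0.47057 = 1483 K

T_B ≈ 1483 K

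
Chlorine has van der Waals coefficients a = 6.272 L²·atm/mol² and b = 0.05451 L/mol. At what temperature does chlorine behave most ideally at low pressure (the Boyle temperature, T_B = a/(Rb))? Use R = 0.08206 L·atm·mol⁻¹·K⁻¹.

T_B ≈ 1402 K

For a van der Waals gas the second virial coefficient B₂ = b − a/(RT) vanishes at T_B = a/(Rb).
T_B = 6.272/(0.08206×0.05451) = 6.272/0.0044731 = 1402 K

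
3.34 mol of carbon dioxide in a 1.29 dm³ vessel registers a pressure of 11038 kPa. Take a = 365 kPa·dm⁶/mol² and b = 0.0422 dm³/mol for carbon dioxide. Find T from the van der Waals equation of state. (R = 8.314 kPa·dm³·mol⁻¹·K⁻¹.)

T = (P + a n²/V²)(V − nb)/(nR)
P + a n²/V² = 11038 + (365)(3.34)²/(1.29)² = 13485 kPa
V − nb = 1.29 − (3.34)(0.0422) = 1.1491 dm³
T = (13485)(1.1491)/((3.34)(8.314)) = 558.0 K

T ≈ 558.0 K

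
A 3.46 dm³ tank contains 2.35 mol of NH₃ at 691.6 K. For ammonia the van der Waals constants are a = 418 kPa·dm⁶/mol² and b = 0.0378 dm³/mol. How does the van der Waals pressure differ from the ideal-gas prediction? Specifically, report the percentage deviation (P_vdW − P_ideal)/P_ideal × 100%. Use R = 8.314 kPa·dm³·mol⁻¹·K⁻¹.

Ideal: P_ideal = nRT/V = (2.35)(8.314)(691.6)/3.46 = 3905.32 kPa
vdW: P = nRT/(V − nb) − a n²/V² = 13512.4/3.37117 − 2308.41/11.9716 = 4008.22 − 192.824 = 3815.40 kPa
% deviation = (3815.40 − 3905.32)/3905.32 × 100% = -2.30%

-2.30 %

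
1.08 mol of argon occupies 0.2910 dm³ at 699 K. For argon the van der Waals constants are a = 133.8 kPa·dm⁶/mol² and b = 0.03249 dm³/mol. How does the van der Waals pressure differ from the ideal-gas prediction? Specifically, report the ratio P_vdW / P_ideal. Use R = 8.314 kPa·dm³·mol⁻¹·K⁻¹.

Ideal: P_ideal = nRT/V = (1.08)(8.314)(699)/0.2910 = 21568.4 kPa
vdW: P = nRT/(V − nb) − a n²/V² = 6276.40/0.255911 − 156.064/0.0846810 = 24525.7 − 1842.96 = 22682.7 kPa
Ratio = 22682.7/21568.4 = 1.052

P_vdW / P_ideal ≈ 1.052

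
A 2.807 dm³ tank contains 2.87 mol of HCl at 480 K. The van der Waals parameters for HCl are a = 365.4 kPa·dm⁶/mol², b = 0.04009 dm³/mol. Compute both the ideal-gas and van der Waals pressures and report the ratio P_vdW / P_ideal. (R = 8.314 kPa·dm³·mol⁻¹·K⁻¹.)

P_vdW / P_ideal ≈ 0.9491

Ideal: P_ideal = nRT/V = (2.87)(8.314)(480)/2.807 = 4080.29 kPa
vdW: P = nRT/(V − nb) − a n²/V² = 11453.4/2.69194 − 3009.76/7.87925 = 4254.70 − 381.986 = 3872.71 kPa
Ratio = 3872.71/4080.29 = 0.9491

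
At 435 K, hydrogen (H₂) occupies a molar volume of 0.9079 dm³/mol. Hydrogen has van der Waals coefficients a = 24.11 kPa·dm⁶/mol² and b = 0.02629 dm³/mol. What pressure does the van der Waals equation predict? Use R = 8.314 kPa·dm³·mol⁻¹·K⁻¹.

P = RT/(V_m − b) − a/V_m²
RT/(V_m − b) = (8.314)(435)/(0.9079 − 0.02629) = 3616.6/0.88161 = 4102.3 kPa
a/V_m² = 24.11/(0.9079)² = 29.250 kPa
P = 4102.3 − 29.250 = 4073 kPa

P ≈ 4073 kPa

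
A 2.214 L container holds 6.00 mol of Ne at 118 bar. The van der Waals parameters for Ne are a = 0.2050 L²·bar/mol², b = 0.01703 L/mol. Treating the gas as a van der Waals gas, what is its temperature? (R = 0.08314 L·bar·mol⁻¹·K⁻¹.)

T = (P + a n²/V²)(V − nb)/(nR)
P + a n²/V² = 118 + (0.2050)(6.00)²/(2.214)² = 119.51 bar
V − nb = 2.214 − (6.00)(0.01703) = 2.1118 L
T = (119.51)(2.1118)/((6.00)(0.08314)) = 505.9 K

T ≈ 505.9 K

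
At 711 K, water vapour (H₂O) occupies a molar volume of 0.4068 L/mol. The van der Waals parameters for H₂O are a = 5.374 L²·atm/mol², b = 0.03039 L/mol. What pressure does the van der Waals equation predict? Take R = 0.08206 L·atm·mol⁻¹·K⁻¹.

P = RT/(V_m − b) − a/V_m²
RT/(V_m − b) = (0.08206)(711)/(0.4068 − 0.03039) = 58.345/0.37641 = 155.00 atm
a/V_m² = 5.374/(0.4068)² = 32.474 atm
P = 155.00 − 32.474 = 122.5 atm

P ≈ 122.5 atm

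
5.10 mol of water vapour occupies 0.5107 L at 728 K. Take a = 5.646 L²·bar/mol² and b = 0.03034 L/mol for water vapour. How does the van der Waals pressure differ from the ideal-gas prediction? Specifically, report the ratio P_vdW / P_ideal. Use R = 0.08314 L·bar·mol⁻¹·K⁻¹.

Ideal: P_ideal = nRT/V = (5.10)(0.08314)(728)/0.5107 = 604.430 bar
vdW: P = nRT/(V − nb) − a n²/V² = 308.682/0.355966 − 146.852/0.260814 = 867.167 − 563.053 = 304.114 bar
Ratio = 304.114/604.430 = 0.5031

P_vdW / P_ideal ≈ 0.5031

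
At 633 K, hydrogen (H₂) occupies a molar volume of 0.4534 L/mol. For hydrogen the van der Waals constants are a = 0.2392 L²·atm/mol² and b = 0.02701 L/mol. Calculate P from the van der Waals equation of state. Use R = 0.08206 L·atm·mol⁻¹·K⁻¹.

P = RT/(V_m − b) − a/V_m²
RT/(V_m − b) = (0.08206)(633)/(0.4534 − 0.02701) = 51.944/0.42639 = 121.82 atm
a/V_m² = 0.2392/(0.4534)² = 1.1636 atm
P = 121.82 − 1.1636 = 120.7 atm

P ≈ 120.7 atm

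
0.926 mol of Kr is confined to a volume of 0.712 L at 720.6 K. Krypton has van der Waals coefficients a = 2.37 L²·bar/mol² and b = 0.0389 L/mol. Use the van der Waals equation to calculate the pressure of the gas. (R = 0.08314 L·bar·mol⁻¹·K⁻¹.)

P = nRT/(V − nb) − a n²/V²
nRT/(V − nb) = (0.926)(0.08314)(720.6)/(0.712 − 0.926×0.0389) = 55.477/0.67598 = 82.069 bar
a n²/V² = (2.37)(0.926)²/(0.712)² = 4.0088 bar
P = 82.069 − 4.0088 = 78.06 bar

P ≈ 78.06 bar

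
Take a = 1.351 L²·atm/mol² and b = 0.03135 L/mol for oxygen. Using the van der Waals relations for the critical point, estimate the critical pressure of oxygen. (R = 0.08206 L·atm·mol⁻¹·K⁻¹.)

For a van der Waals gas, P_c = a/(27b²).
P_c = 1.351/(27×(0.03135)²) = 1.351/0.026536 = 50.91 atm

P_c ≈ 50.91 atm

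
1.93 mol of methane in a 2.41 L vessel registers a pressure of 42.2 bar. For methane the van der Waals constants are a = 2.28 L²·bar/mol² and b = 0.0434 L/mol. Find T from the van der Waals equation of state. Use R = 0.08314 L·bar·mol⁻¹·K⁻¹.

T = (P + a n²/V²)(V − nb)/(nR)
P + a n²/V² = 42.2 + (2.28)(1.93)²/(2.41)² = 43.662 bar
V − nb = 2.41 − (1.93)(0.0434) = 2.3262 L
T = (43.662)(2.3262)/((1.93)(0.08314)) = 633.0 K

T ≈ 633.0 K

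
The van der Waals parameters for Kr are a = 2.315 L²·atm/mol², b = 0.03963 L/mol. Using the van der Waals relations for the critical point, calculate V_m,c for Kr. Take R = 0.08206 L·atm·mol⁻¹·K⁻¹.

For a van der Waals gas, V_m,c = 3b.
V_m,c = 3×0.03963 = 0.1189 L/mol

V_m,c ≈ 0.1189 L/mol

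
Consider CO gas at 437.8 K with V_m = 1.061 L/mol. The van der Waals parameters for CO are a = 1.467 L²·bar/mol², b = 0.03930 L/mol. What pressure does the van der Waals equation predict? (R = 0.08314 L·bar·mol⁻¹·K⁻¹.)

P = RT/(V_m − b) − a/V_m²
RT/(V_m − b) = (0.08314)(437.8)/(1.061 − 0.03930) = 36.399/1.0217 = 35.626 bar
a/V_m² = 1.467/(1.061)² = 1.3032 bar
P = 35.626 − 1.3032 = 34.32 bar

P ≈ 34.32 bar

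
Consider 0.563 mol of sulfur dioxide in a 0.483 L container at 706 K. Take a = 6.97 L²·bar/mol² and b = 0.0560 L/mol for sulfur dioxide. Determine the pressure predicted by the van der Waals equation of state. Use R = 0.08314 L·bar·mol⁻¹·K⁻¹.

P = nRT/(V − nb) − a n²/V²
nRT/(V − nb) = (0.563)(0.08314)(706)/(0.483 − 0.563×0.0560) = 33.046/0.45147 = 73.196 bar
a n²/V² = (6.97)(0.563)²/(0.483)² = 9.4701 bar
P = 73.196 − 9.4701 = 63.73 bar

P ≈ 63.73 bar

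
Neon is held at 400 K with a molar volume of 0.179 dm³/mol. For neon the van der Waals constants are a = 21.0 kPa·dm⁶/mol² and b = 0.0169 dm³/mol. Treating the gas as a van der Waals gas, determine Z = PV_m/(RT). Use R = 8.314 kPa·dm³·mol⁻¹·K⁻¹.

P = RT/(V_m − b) − a/V_m² = (8.314)(400)/(0.179 − 0.0169) − 21.0/(0.179)²
  = 3325.6/0.16210 − 655.41 = 20516 − 655.41 = 19861 kPa
Z = PV_m/(RT) = (19861)(0.179)/((8.314)(400)) = 3555.1/3325.6 = 1.069

Z ≈ 1.069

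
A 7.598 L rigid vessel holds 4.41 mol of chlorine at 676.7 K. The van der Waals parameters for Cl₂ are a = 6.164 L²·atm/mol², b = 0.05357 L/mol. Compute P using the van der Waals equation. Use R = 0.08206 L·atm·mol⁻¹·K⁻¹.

P ≈ 31.19 atm

P = nRT/(V − nb) − a n²/V²
nRT/(V − nb) = (4.41)(0.08206)(676.7)/(7.598 − 4.41×0.05357) = 244.89/7.3618 = 33.265 atm
a n²/V² = (6.164)(4.41)²/(7.598)² = 2.0765 atm
P = 33.265 − 2.0765 = 31.19 atm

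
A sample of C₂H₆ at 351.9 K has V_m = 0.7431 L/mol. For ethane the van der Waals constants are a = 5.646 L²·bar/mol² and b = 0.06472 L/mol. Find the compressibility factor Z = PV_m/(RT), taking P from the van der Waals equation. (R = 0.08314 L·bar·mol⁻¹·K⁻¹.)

Z ≈ 0.8357

P = RT/(V_m − b) − a/V_m² = (0.08314)(351.9)/(0.7431 − 0.06472) − 5.646/(0.7431)²
  = 29.257/0.67838 − 10.225 = 43.128 − 10.225 = 32.903 bar
Z = PV_m/(RT) = (32.903)(0.7431)/((0.08314)(351.9)) = 24.450/29.257 = 0.8357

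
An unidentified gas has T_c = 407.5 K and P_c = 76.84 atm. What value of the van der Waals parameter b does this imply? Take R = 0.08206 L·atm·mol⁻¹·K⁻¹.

From T_c = 8a/(27Rb) and P_c = a/(27b²): b = R T_c/(8 P_c).
b = (0.08206)(407.5)/(8×76.84) = 33.439/614.72 = 0.05440 L/mol

b ≈ 0.05440 L/mol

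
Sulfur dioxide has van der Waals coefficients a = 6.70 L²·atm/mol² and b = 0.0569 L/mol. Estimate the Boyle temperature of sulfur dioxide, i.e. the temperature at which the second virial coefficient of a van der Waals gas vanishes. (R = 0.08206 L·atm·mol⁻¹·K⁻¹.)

For a van der Waals gas the second virial coefficient B₂ = b − a/(RT) vanishes at T_B = a/(Rb).
T_B = 6.70/(0.08206×0.0569) = 6.70/0.0046692 = 1435 K

T_B ≈ 1435 K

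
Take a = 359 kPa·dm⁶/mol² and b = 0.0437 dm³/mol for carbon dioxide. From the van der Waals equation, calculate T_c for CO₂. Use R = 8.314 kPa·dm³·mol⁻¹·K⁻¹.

For a van der Waals gas, T_c = 8a/(27Rb).
T_c = 8×359/(27×8.314×0.0437) = 2872.0/9.8097 = 292.8 K

T_c ≈ 292.8 K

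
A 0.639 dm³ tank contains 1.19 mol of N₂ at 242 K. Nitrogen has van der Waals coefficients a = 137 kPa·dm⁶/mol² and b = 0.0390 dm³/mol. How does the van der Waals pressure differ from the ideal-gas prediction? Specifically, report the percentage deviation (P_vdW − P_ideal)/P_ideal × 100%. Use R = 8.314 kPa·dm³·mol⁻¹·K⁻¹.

Ideal: P_ideal = nRT/V = (1.19)(8.314)(242)/0.639 = 3746.89 kPa
vdW: P = nRT/(V − nb) − a n²/V² = 2394.27/0.592590 − 194.006/0.408321 = 4040.35 − 475.131 = 3565.22 kPa
% deviation = (3565.22 − 3746.89)/3746.89 × 100% = -4.85%

-4.85 %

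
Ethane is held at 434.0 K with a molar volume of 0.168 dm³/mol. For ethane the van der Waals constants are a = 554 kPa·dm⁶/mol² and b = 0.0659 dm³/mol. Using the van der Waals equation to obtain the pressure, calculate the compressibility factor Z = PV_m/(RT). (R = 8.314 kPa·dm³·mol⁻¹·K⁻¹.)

Z ≈ 0.7315

P = RT/(V_m − b) − a/V_m² = (8.314)(434.0)/(0.168 − 0.0659) − 554/(0.168)²
  = 3608.3/0.10210 − 19629 = 35341 − 19629 = 15712 kPa
Z = PV_m/(RT) = (15712)(0.168)/((8.314)(434.0)) = 2639.6/3608.3 = 0.7315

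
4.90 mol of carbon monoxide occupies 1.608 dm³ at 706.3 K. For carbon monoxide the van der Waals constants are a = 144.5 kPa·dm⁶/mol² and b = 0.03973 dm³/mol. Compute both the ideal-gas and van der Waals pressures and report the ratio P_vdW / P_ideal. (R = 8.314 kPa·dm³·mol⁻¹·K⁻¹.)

P_vdW / P_ideal ≈ 1.063

Ideal: P_ideal = nRT/V = (4.90)(8.314)(706.3)/1.608 = 17894.1 kPa
vdW: P = nRT/(V − nb) − a n²/V² = 28773.7/1.41332 − 3469.45/2.58566 = 20358.9 − 1341.80 = 19017.1 kPa
Ratio = 19017.1/17894.1 = 1.063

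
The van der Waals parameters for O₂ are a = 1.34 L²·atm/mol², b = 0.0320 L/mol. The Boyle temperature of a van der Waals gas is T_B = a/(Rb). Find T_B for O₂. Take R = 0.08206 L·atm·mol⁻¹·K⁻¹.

For a van der Waals gas the second virial coefficient B₂ = b − a/(RT) vanishes at T_B = a/(Rb).
T_B = 1.34/(0.08206×0.0320) = 1.34/0.0026259 = 510.3 K

T_B ≈ 510.3 K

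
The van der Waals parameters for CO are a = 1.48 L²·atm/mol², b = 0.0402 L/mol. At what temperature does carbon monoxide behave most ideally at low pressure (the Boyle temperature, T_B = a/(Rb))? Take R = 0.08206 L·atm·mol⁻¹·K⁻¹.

T_B ≈ 448.6 K

For a van der Waals gas the second virial coefficient B₂ = b − a/(RT) vanishes at T_B = a/(Rb).
T_B = 1.48/(0.08206×0.0402) = 1.48/0.0032988 = 448.6 K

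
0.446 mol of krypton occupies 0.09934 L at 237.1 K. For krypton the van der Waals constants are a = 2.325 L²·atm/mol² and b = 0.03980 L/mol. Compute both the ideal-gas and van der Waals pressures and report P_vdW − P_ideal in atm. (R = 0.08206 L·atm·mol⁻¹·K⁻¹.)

Ideal: P_ideal = nRT/V = (0.446)(0.08206)(237.1)/0.09934 = 87.3522 atm
vdW: P = nRT/(V − nb) − a n²/V² = 8.67757/0.0815892 − 0.462480/0.00986844 = 106.357 − 46.8646 = 59.492 atm
ΔP = 59.492 − 87.3522 = -27.86 atm

ΔP ≈ -27.86 atm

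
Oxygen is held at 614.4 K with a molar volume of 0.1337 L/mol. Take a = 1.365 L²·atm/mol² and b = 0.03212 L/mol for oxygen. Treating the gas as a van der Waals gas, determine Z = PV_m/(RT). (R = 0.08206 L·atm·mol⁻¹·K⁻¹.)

P = RT/(V_m − b) − a/V_m² = (0.08206)(614.4)/(0.1337 − 0.03212) − 1.365/(0.1337)²
  = 50.418/0.10158 − 76.361 = 496.34 − 76.361 = 419.98 atm
Z = PV_m/(RT) = (419.98)(0.1337)/((0.08206)(614.4)) = 56.151/50.418 = 1.114

Z ≈ 1.114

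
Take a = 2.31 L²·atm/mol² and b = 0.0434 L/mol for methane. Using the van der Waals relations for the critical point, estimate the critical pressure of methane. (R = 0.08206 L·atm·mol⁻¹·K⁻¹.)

P_c ≈ 45.42 atm

For a van der Waals gas, P_c = a/(27b²).
P_c = 2.31/(27×(0.0434)²) = 2.31/0.050856 = 45.42 atm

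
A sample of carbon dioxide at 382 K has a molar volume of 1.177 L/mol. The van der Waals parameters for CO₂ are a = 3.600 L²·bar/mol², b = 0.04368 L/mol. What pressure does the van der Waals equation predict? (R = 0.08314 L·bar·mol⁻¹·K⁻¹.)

P = RT/(V_m − b) − a/V_m²
RT/(V_m − b) = (0.08314)(382)/(1.177 − 0.04368) = 31.759/1.1333 = 28.023 bar
a/V_m² = 3.600/(1.177)² = 2.5987 bar
P = 28.023 − 2.5987 = 25.42 bar

P ≈ 25.42 bar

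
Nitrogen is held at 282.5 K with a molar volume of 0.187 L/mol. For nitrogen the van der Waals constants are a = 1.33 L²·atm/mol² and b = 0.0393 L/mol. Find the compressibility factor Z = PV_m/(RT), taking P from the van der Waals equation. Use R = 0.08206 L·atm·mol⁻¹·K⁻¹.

P = RT/(V_m − b) − a/V_m² = (0.08206)(282.5)/(0.187 − 0.0393) − 1.33/(0.187)²
  = 23.182/0.14770 − 38.034 = 156.95 − 38.034 = 118.92 atm
Z = PV_m/(RT) = (118.92)(0.187)/((0.08206)(282.5)) = 22.238/23.182 = 0.9593

Z ≈ 0.9593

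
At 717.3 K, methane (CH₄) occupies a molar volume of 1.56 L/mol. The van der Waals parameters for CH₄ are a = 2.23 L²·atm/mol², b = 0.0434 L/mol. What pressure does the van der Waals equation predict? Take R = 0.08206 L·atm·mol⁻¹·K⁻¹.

P ≈ 37.90 atm

P = RT/(V_m − b) − a/V_m²
RT/(V_m − b) = (0.08206)(717.3)/(1.56 − 0.0434) = 58.862/1.5166 = 38.812 atm
a/V_m² = 2.23/(1.56)² = 0.91634 atm
P = 38.812 − 0.91634 = 37.90 atm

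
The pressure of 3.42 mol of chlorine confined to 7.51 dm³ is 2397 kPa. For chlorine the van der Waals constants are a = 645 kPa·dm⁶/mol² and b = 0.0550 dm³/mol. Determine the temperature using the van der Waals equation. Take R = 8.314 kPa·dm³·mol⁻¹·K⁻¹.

T ≈ 651.7 K

T = (P + a n²/V²)(V − nb)/(nR)
P + a n²/V² = 2397 + (645)(3.42)²/(7.51)² = 2530.8 kPa
V − nb = 7.51 − (3.42)(0.0550) = 7.3219 dm³
T = (2530.8)(7.3219)/((3.42)(8.314)) = 651.7 K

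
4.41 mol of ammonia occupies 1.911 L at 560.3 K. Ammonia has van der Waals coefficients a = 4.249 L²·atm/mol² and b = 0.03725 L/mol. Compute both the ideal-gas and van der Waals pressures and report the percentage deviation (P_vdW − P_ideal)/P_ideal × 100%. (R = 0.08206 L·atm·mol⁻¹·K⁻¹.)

Ideal: P_ideal = nRT/V = (4.41)(0.08206)(560.3)/1.911 = 106.104 atm
vdW: P = nRT/(V − nb) − a n²/V² = 202.764/1.74673 − 82.6350/3.65192 = 116.082 − 22.6278 = 93.454 atm
% deviation = (93.454 − 106.104)/106.104 × 100% = -11.92%

-11.92 %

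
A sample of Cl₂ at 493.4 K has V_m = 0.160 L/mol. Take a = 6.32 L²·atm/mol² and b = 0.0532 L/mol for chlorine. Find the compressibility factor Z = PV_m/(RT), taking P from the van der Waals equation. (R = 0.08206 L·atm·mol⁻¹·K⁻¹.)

Z ≈ 0.5225

P = RT/(V_m − b) − a/V_m² = (0.08206)(493.4)/(0.160 − 0.0532) − 6.32/(0.160)²
  = 40.488/0.10680 − 246.88 = 379.10 − 246.88 = 132.22 atm
Z = PV_m/(RT) = (132.22)(0.160)/((0.08206)(493.4)) = 21.155/40.488 = 0.5225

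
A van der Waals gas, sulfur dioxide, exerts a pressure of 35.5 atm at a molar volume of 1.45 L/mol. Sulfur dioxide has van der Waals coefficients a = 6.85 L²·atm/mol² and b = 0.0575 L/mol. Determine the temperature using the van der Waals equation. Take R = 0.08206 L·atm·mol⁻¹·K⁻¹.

T = (P + a/V_m²)(V_m − b)/R
P + a/V_m² = 35.5 + 6.85/(1.45)² = 38.758 atm
V_m − b = 1.45 − 0.0575 = 1.3925 L/mol
T = (38.758)(1.3925)/0.08206 = 657.7 K

T ≈ 657.7 K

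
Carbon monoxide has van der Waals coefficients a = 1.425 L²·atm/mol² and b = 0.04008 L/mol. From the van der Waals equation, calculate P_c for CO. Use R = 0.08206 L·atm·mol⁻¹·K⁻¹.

P_c ≈ 32.85 atm

For a van der Waals gas, P_c = a/(27b²).
P_c = 1.425/(27×(0.04008)²) = 1.425/0.043373 = 32.85 atm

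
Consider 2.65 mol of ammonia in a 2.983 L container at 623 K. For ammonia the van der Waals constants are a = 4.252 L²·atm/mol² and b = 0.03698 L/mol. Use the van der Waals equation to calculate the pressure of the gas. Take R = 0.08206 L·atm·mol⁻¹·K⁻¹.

P = nRT/(V − nb) − a n²/V²
nRT/(V − nb) = (2.65)(0.08206)(623)/(2.983 − 2.65×0.03698) = 135.48/2.8850 = 46.960 atm
a n²/V² = (4.252)(2.65)²/(2.983)² = 3.3557 atm
P = 46.960 − 3.3557 = 43.60 atm

P ≈ 43.60 atm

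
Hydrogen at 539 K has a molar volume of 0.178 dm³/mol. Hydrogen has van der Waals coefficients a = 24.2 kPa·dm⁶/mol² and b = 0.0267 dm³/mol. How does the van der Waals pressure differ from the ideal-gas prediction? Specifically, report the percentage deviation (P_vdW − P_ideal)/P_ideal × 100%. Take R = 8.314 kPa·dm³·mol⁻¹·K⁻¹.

14.61 %

Ideal: P_ideal = RT/V_m = (8.314)(539)/0.178 = 25175.5 kPa
vdW: P = RT/(V_m − b) − a/V_m² = 4481.25/0.151300 − 24.2/0.0316840 = 29618.3 − 763.792 = 28854.5 kPa
% deviation = (28854.5 − 25175.5)/25175.5 × 100% = 14.61%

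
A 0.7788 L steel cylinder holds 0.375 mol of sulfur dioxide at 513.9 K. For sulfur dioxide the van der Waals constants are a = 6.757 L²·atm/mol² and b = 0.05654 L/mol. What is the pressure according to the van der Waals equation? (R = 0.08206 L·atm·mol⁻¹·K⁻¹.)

P ≈ 19.31 atm

P = nRT/(V − nb) − a n²/V²
nRT/(V − nb) = (0.375)(0.08206)(513.9)/(0.7788 − 0.375×0.05654) = 15.814/0.75760 = 20.874 atm
a n²/V² = (6.757)(0.375)²/(0.7788)² = 1.5666 atm
P = 20.874 − 1.5666 = 19.31 atm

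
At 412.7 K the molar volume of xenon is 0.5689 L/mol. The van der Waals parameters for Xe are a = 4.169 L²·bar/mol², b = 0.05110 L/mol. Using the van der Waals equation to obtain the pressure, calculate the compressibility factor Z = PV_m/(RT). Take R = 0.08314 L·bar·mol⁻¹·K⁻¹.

P = RT/(V_m − b) − a/V_m² = (0.08314)(412.7)/(0.5689 − 0.05110) − 4.169/(0.5689)²
  = 34.312/0.51780 − 12.881 = 66.265 − 12.881 = 53.384 bar
Z = PV_m/(RT) = (53.384)(0.5689)/((0.08314)(412.7)) = 30.370/34.312 = 0.8851

Z ≈ 0.8851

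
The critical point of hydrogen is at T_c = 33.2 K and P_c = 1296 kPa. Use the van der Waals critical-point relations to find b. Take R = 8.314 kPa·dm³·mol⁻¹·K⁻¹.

b ≈ 0.02662 dm³/mol

From T_c = 8a/(27Rb) and P_c = a/(27b²): b = R T_c/(8 P_c).
b = (8.314)(33.2)/(8×1296) = 276.02/10368 = 0.02662 dm³/mol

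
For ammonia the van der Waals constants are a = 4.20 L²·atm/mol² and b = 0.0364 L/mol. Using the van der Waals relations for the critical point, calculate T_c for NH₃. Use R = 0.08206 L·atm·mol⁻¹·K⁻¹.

T_c ≈ 416.6 K

For a van der Waals gas, T_c = 8a/(27Rb).
T_c = 8×4.20/(27×0.08206×0.0364) = 33.600/0.080649 = 416.6 K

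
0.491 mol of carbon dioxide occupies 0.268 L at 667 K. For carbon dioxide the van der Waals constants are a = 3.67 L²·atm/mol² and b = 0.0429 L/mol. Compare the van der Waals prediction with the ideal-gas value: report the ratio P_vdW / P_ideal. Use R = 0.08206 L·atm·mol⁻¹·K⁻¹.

P_vdW / P_ideal ≈ 0.9625

Ideal: P_ideal = nRT/V = (0.491)(0.08206)(667)/0.268 = 100.278 atm
vdW: P = nRT/(V − nb) − a n²/V² = 26.8744/0.246936 − 0.884767/0.0718240 = 108.831 − 12.3185 = 96.513 atm
Ratio = 96.513/100.278 = 0.9625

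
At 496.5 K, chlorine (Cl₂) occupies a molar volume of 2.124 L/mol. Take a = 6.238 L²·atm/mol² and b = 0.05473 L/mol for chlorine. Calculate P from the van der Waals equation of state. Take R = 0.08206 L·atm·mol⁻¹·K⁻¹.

P ≈ 18.31 atm

P = RT/(V_m − b) − a/V_m²
RT/(V_m − b) = (0.08206)(496.5)/(2.124 − 0.05473) = 40.743/2.0693 = 19.689 atm
a/V_m² = 6.238/(2.124)² = 1.3827 atm
P = 19.689 − 1.3827 = 18.31 atm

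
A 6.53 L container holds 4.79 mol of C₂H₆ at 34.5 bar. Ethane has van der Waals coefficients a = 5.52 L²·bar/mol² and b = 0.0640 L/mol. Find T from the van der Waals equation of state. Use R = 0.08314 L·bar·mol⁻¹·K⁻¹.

T = (P + a n²/V²)(V − nb)/(nR)
P + a n²/V² = 34.5 + (5.52)(4.79)²/(6.53)² = 37.470 bar
V − nb = 6.53 − (4.79)(0.0640) = 6.2234 L
T = (37.470)(6.2234)/((4.79)(0.08314)) = 585.6 K

T ≈ 585.6 K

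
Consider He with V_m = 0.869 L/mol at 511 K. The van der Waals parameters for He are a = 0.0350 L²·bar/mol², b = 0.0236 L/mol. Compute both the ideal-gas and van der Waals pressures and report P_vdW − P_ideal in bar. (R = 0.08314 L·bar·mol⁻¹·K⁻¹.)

Ideal: P_ideal = RT/V_m = (0.08314)(511)/0.869 = 48.8890 bar
vdW: P = RT/(V_m − b) − a/V_m² = 42.4845/0.845400 − 0.0350/0.755161 = 50.2537 − 0.0463477 = 50.2074 bar
ΔP = 50.2074 − 48.8890 = 1.318 bar

ΔP ≈ 1.318 bar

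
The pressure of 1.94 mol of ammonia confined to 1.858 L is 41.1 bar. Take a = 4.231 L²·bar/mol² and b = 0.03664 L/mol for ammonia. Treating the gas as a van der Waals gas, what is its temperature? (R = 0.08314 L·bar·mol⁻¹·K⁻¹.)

T ≈ 506.4 K

T = (P + a n²/V²)(V − nb)/(nR)
P + a n²/V² = 41.1 + (4.231)(1.94)²/(1.858)² = 45.713 bar
V − nb = 1.858 − (1.94)(0.03664) = 1.7869 L
T = (45.713)(1.7869)/((1.94)(0.08314)) = 506.4 K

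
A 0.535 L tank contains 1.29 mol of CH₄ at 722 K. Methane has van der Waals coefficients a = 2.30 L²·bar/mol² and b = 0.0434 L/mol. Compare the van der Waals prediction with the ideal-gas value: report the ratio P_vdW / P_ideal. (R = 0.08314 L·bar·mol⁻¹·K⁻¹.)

P_vdW / P_ideal ≈ 1.024

Ideal: P_ideal = nRT/V = (1.29)(0.08314)(722)/0.535 = 144.738 bar
vdW: P = nRT/(V − nb) − a n²/V² = 77.4349/0.479014 − 3.82743/0.286225 = 161.655 − 13.3721 = 148.283 bar
Ratio = 148.283/144.738 = 1.024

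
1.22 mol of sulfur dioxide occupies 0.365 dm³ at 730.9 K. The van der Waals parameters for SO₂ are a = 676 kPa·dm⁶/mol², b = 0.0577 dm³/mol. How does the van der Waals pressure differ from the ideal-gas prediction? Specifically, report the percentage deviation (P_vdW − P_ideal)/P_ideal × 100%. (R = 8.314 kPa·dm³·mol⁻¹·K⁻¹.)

-13.29 %

Ideal: P_ideal = nRT/V = (1.22)(8.314)(730.9)/0.365 = 20311.2 kPa
vdW: P = nRT/(V − nb) − a n²/V² = 7413.58/0.294606 − 1006.16/0.133225 = 25164.4 − 7552.34 = 17612.1 kPa
% deviation = (17612.1 − 20311.2)/20311.2 × 100% = -13.29%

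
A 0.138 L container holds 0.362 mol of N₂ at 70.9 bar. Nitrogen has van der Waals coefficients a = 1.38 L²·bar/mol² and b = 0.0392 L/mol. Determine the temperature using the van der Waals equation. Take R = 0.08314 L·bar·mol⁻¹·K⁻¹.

T = (P + a n²/V²)(V − nb)/(nR)
P + a n²/V² = 70.9 + (1.38)(0.362)²/(0.138)² = 80.396 bar
V − nb = 0.138 − (0.362)(0.0392) = 0.12381 L
T = (80.396)(0.12381)/((0.362)(0.08314)) = 330.7 K

T ≈ 330.7 K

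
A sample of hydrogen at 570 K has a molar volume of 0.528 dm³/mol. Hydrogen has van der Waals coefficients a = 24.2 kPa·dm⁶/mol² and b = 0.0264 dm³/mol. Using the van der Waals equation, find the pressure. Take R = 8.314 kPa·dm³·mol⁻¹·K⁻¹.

P ≈ 9361 kPa

P = RT/(V_m − b) − a/V_m²
RT/(V_m − b) = (8.314)(570)/(0.528 − 0.0264) = 4739.0/0.50160 = 9447.8 kPa
a/V_m² = 24.2/(0.528)² = 86.806 kPa
P = 9447.8 − 86.806 = 9361 kPa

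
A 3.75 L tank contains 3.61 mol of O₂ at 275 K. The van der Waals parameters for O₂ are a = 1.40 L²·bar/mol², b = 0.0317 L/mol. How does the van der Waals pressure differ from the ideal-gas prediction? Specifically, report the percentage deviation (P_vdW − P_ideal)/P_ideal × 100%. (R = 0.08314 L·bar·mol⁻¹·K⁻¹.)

-2.75 %

Ideal: P_ideal = nRT/V = (3.61)(0.08314)(275)/3.75 = 22.0099 bar
vdW: P = nRT/(V − nb) − a n²/V² = 82.5372/3.63556 − 18.2449/14.0625 = 22.7027 − 1.29742 = 21.4053 bar
% deviation = (21.4053 − 22.0099)/22.0099 × 100% = -2.75%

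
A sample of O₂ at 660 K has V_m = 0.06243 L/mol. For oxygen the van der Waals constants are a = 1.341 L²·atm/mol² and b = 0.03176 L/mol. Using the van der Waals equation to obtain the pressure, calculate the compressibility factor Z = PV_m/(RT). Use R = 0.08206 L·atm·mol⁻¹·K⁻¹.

P = RT/(V_m − b) − a/V_m² = (0.08206)(660)/(0.06243 − 0.03176) − 1.341/(0.06243)²
  = 54.160/0.030670 − 344.07 = 1765.9 − 344.07 = 1421.8 atm
Z = PV_m/(RT) = (1421.8)(0.06243)/((0.08206)(660)) = 88.763/54.160 = 1.639

Z ≈ 1.639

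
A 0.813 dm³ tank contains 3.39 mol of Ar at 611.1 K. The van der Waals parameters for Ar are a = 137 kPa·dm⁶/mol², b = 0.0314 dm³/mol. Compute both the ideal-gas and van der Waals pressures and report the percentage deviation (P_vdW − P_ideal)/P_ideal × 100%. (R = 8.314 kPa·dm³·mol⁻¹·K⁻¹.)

3.82 %

Ideal: P_ideal = nRT/V = (3.39)(8.314)(611.1)/0.813 = 21185.1 kPa
vdW: P = nRT/(V − nb) − a n²/V² = 17223.5/0.706554 − 1574.42/0.660969 = 24376.8 − 2381.99 = 21994.8 kPa
% deviation = (21994.8 − 21185.1)/21185.1 × 100% = 3.82%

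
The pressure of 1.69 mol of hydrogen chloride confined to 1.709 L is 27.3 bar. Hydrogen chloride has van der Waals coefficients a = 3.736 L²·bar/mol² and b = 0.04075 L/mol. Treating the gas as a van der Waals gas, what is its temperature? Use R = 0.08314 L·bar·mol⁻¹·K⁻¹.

T ≈ 361.3 K

T = (P + a n²/V²)(V − nb)/(nR)
P + a n²/V² = 27.3 + (3.736)(1.69)²/(1.709)² = 30.953 bar
V − nb = 1.709 − (1.69)(0.04075) = 1.6401 L
T = (30.953)(1.6401)/((1.69)(0.08314)) = 361.3 K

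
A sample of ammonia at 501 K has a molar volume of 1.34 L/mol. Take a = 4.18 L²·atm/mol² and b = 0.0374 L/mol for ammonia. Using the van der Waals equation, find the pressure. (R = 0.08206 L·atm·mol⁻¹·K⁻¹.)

P = RT/(V_m − b) − a/V_m²
RT/(V_m − b) = (0.08206)(501)/(1.34 − 0.0374) = 41.112/1.3026 = 31.561 atm
a/V_m² = 4.18/(1.34)² = 2.3279 atm
P = 31.561 − 2.3279 = 29.23 atm

P ≈ 29.23 atm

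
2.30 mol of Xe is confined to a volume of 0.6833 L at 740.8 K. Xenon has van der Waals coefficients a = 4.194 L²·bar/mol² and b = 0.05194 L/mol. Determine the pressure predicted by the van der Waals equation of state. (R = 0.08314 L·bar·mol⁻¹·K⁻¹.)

P = nRT/(V − nb) − a n²/V²
nRT/(V − nb) = (2.30)(0.08314)(740.8)/(0.6833 − 2.30×0.05194) = 141.66/0.56384 = 251.24 bar
a n²/V² = (4.194)(2.30)²/(0.6833)² = 47.518 bar
P = 251.24 − 47.518 = 203.7 bar

P ≈ 203.7 bar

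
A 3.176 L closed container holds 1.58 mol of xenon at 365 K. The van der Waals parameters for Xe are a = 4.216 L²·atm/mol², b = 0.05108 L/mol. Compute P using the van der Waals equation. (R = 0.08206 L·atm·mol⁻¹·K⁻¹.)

P ≈ 14.25 atm

P = nRT/(V − nb) − a n²/V²
nRT/(V − nb) = (1.58)(0.08206)(365)/(3.176 − 1.58×0.05108) = 47.324/3.0953 = 15.289 atm
a n²/V² = (4.216)(1.58)²/(3.176)² = 1.0434 atm
P = 15.289 − 1.0434 = 14.25 atm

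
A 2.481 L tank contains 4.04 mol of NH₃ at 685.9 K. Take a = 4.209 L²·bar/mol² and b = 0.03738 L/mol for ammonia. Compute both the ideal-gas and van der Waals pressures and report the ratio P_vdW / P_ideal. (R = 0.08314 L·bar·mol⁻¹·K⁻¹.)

Ideal: P_ideal = nRT/V = (4.04)(0.08314)(685.9)/2.481 = 92.8593 bar
vdW: P = nRT/(V − nb) − a n²/V² = 230.384/2.32998 − 68.6976/6.15536 = 98.8781 − 11.1606 = 87.7175 bar
Ratio = 87.7175/92.8593 = 0.9446

P_vdW / P_ideal ≈ 0.9446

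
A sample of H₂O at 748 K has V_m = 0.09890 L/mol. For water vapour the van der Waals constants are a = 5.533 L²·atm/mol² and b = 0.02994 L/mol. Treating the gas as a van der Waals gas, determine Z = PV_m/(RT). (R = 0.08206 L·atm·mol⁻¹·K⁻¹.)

Z ≈ 0.5227

P = RT/(V_m − b) − a/V_m² = (0.08206)(748)/(0.09890 − 0.02994) − 5.533/(0.09890)²
  = 61.381/0.068960 − 565.68 = 890.10 − 565.68 = 324.42 atm
Z = PV_m/(RT) = (324.42)(0.09890)/((0.08206)(748)) = 32.085/61.381 = 0.5227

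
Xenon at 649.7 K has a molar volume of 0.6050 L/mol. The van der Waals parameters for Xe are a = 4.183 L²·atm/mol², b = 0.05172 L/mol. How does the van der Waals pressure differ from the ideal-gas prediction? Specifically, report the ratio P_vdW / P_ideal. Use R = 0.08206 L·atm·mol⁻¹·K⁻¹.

Ideal: P_ideal = RT/V_m = (0.08206)(649.7)/0.6050 = 88.1229 atm
vdW: P = RT/(V_m − b) − a/V_m² = 53.3144/0.553280 − 4.183/0.366025 = 96.3606 − 11.4282 = 84.9324 atm
Ratio = 84.9324/88.1229 = 0.9638

P_vdW / P_ideal ≈ 0.9638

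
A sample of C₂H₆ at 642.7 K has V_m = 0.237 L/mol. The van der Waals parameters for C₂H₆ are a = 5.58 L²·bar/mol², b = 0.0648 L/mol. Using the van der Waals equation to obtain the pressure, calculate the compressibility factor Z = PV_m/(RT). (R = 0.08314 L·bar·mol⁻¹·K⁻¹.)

P = RT/(V_m − b) − a/V_m² = (0.08314)(642.7)/(0.237 − 0.0648) − 5.58/(0.237)²
  = 53.434/0.17220 − 99.343 = 310.30 − 99.343 = 210.96 bar
Z = PV_m/(RT) = (210.96)(0.237)/((0.08314)(642.7)) = 49.998/53.434 = 0.9357

Z ≈ 0.9357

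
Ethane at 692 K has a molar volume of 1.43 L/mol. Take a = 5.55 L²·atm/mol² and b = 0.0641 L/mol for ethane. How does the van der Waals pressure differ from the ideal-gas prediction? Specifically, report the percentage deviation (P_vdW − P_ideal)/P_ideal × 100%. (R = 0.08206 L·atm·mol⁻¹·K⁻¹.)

-2.14 %

Ideal: P_ideal = RT/V_m = (0.08206)(692)/1.43 = 39.7102 atm
vdW: P = RT/(V_m − b) − a/V_m² = 56.7855/1.36590 − 5.55/2.04490 = 41.5737 − 2.71407 = 38.8596 atm
% deviation = (38.8596 − 39.7102)/39.7102 × 100% = -2.14%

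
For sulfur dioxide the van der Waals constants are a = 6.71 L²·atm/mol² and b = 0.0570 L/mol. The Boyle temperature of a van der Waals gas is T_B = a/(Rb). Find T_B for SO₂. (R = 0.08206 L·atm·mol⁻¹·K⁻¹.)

For a van der Waals gas the second virial coefficient B₂ = b − a/(RT) vanishes at T_B = a/(Rb).
T_B = 6.71/(0.08206×0.0570) = 6.71/0.0046774 = 1435 K

T_B ≈ 1435 K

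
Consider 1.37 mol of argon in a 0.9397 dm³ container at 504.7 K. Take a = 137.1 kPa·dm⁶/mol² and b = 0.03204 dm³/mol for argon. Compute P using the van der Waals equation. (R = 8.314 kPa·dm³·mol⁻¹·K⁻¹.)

P = nRT/(V − nb) − a n²/V²
nRT/(V − nb) = (1.37)(8.314)(504.7)/(0.9397 − 1.37×0.03204) = 5748.6/0.89581 = 6417.2 kPa
a n²/V² = (137.1)(1.37)²/(0.9397)² = 291.41 kPa
P = 6417.2 − 291.41 = 6126 kPa

P ≈ 6126 kPa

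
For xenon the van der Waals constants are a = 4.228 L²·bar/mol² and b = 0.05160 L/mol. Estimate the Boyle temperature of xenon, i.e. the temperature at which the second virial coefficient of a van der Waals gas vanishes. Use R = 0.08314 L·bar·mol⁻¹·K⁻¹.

T_B ≈ 985.5 K

For a van der Waals gas the second virial coefficient B₂ = b − a/(RT) vanishes at T_B = a/(Rb).
T_B = 4.228/(0.08314×0.05160) = 4.228/0.0042900 = 985.5 K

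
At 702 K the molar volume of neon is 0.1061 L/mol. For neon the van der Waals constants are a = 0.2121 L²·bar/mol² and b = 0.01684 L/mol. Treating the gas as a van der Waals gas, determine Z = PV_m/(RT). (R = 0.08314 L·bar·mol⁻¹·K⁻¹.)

P = RT/(V_m − b) − a/V_m² = (0.08314)(702)/(0.1061 − 0.01684) − 0.2121/(0.1061)²
  = 58.364/0.089260 − 18.841 = 653.87 − 18.841 = 635.03 bar
Z = PV_m/(RT) = (635.03)(0.1061)/((0.08314)(702)) = 67.377/58.364 = 1.154

Z ≈ 1.154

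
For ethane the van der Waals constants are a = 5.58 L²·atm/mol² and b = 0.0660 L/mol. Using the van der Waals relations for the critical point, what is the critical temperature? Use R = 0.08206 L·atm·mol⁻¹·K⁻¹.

T_c ≈ 305.3 K

For a van der Waals gas, T_c = 8a/(27Rb).
T_c = 8×5.58/(27×0.08206×0.0660) = 44.640/0.14623 = 305.3 K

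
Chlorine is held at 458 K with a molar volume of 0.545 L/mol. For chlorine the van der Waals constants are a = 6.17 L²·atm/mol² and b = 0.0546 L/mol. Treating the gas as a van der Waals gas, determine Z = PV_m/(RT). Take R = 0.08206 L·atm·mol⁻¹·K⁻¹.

Z ≈ 0.8101

P = RT/(V_m − b) − a/V_m² = (0.08206)(458)/(0.545 − 0.0546) − 6.17/(0.545)²
  = 37.583/0.49040 − 20.773 = 76.637 − 20.773 = 55.864 atm
Z = PV_m/(RT) = (55.864)(0.545)/((0.08206)(458)) = 30.446/37.583 = 0.8101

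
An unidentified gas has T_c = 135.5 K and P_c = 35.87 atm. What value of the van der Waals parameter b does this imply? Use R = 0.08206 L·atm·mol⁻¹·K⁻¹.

b ≈ 0.03875 L/mol

From T_c = 8a/(27Rb) and P_c = a/(27b²): b = R T_c/(8 P_c).
b = (0.08206)(135.5)/(8×35.87) = 11.119/286.96 = 0.03875 L/mol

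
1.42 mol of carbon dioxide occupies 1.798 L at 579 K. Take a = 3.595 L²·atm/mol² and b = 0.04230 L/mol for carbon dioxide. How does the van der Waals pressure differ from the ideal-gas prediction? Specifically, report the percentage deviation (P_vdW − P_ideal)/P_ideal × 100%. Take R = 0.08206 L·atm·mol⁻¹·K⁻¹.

-2.52 %

Ideal: P_ideal = nRT/V = (1.42)(0.08206)(579)/1.798 = 37.5240 atm
vdW: P = nRT/(V − nb) − a n²/V² = 67.4681/1.73793 − 7.24896/3.23280 = 38.8210 − 2.24232 = 36.5787 atm
% deviation = (36.5787 − 37.5240)/37.5240 × 100% = -2.52%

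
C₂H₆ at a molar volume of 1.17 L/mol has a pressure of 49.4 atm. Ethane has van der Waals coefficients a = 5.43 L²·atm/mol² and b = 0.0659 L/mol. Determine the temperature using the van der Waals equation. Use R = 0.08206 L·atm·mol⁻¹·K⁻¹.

T = (P + a/V_m²)(V_m − b)/R
P + a/V_m² = 49.4 + 5.43/(1.17)² = 53.367 atm
V_m − b = 1.17 − 0.0659 = 1.1041 L/mol
T = (53.367)(1.1041)/0.08206 = 718.0 K

T ≈ 718.0 K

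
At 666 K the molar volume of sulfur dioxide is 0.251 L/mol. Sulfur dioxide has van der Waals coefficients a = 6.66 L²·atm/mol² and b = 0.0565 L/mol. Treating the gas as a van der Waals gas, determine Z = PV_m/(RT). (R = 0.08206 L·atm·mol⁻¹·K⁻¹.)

Z ≈ 0.8050

P = RT/(V_m − b) − a/V_m² = (0.08206)(666)/(0.251 − 0.0565) − 6.66/(0.251)²
  = 54.652/0.19450 − 105.71 = 280.99 − 105.71 = 175.28 atm
Z = PV_m/(RT) = (175.28)(0.251)/((0.08206)(666)) = 43.995/54.652 = 0.8050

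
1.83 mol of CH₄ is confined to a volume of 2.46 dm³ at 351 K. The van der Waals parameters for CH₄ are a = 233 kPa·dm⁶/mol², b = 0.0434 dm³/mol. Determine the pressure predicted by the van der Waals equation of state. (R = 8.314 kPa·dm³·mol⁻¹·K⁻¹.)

P ≈ 2114 kPa

P = nRT/(V − nb) − a n²/V²
nRT/(V − nb) = (1.83)(8.314)(351)/(2.46 − 1.83×0.0434) = 5340.3/2.3806 = 2243.3 kPa
a n²/V² = (233)(1.83)²/(2.46)² = 128.94 kPa
P = 2243.3 − 128.94 = 2114 kPa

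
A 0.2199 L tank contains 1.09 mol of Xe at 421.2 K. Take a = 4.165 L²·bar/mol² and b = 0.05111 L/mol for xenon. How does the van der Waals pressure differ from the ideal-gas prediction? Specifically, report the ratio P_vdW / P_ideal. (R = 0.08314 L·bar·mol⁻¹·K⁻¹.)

P_vdW / P_ideal ≈ 0.7498

Ideal: P_ideal = nRT/V = (1.09)(0.08314)(421.2)/0.2199 = 173.580 bar
vdW: P = nRT/(V − nb) − a n²/V² = 38.1702/0.164190 − 4.94844/0.0483560 = 232.476 − 102.334 = 130.142 bar
Ratio = 130.142/173.580 = 0.7498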